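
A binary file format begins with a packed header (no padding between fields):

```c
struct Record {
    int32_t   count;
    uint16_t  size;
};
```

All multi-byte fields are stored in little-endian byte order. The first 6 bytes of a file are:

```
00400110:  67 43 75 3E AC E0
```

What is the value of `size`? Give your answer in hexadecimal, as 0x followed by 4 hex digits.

0xE0AC

`size` follows `count` (4 bytes), so it starts at byte offset 4 and occupies 2 bytes.
Bytes at offsets 4..5: AC E0.
In little-endian order the low byte comes first in memory.
Reassemble most-significant byte first: E0 AC → 0xE0AC.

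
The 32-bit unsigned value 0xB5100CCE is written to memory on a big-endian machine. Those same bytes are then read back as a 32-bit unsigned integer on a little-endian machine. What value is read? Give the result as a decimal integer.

Stored big-endian, the bytes at ascending addresses are B5 10 0C CE.
Read back as little-endian, the first byte is least significant, giving 0xCE0C10B5.
0xCE0C10B5 = 3456897205.

3456897205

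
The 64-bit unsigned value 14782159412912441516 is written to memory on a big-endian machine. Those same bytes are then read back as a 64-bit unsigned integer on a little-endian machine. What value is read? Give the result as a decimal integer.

12450438336530031821

14782159412912441516 in 64-bit hexadecimal is 0xCD24C7AAB3D7C8AC.
Stored big-endian, the bytes at ascending addresses are CD 24 C7 AA B3 D7 C8 AC.
Read back as little-endian, the first byte is least significant, giving 0xACC8D7B3AAC724CD.
0xACC8D7B3AAC724CD = 12450438336530031821.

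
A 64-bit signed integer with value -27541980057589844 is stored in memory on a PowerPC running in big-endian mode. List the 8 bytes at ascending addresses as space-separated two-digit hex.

Two's complement of -27541980057589844 in 64 bits: 27541980057589844 = 0x0061D948F1BE5854; invert → 0xFF9E26B70E41A7AB; add 1 → 0xFF9E26B70E41A7AC.
Split into bytes (most-significant first): FF 9E 26 B7 0E 41 A7 AC.
In big-endian order the high byte comes first in memory.
So the memory order matches the most-significant-first order: FF 9E 26 B7 0E 41 A7 AC.

FF 9E 26 B7 0E 41 A7 AC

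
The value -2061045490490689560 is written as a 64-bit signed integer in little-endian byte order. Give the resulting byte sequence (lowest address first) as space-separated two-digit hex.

E8 B7 61 D9 0B B2 65 E3

Two's complement of -2061045490490689560 in 64 bits: 2061045490490689560 = 0x1C9A4DF4269E4818; invert → 0xE365B20BD961B7E7; add 1 → 0xE365B20BD961B7E8.
Split into bytes (most-significant first): E3 65 B2 0B D9 61 B7 E8.
In little-endian order the low byte comes first in memory.
So at ascending addresses the bytes are E8 B7 61 D9 0B B2 65 E3.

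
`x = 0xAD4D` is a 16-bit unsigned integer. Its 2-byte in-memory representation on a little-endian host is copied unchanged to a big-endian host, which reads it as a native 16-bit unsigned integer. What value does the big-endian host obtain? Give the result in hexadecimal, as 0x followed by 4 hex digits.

0x4DAD

Stored little-endian, the bytes at ascending addresses are 4D AD.
Read back as big-endian, the last byte is least significant, giving 0x4DAD.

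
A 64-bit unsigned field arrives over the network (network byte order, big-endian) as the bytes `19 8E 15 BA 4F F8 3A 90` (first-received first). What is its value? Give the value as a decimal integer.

Big-endian stores the most-significant byte at the lowest address.
The bytes are already most-significant first: 0x198E15BA4FF83A90.
0x198E15BA4FF83A90 = 1841433187590879888.

1841433187590879888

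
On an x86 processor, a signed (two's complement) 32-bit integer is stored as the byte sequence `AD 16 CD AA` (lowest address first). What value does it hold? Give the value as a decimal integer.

-1429399891

In little-endian order the low byte comes first in memory.
Reassemble most-significant byte first: AA CD 16 AD → 0xAACD16AD.
Top bit is set, so as a signed 32-bit value this is 0xAACD16AD − 2^32 = -1429399891.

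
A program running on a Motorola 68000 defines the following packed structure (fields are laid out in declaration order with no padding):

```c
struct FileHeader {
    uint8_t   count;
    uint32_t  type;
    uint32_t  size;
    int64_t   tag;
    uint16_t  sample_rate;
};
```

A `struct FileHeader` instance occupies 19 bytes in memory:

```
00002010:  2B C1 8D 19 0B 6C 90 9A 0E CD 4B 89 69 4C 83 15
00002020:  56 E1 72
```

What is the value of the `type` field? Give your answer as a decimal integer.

`type` follows `count` (1 byte), so it starts at byte offset 1 and occupies 4 bytes.
Bytes at offsets 1..4: C1 8D 19 0B.
Big-endian stores the most-significant byte at the lowest address.
The bytes are already most-significant first: 0xC18D190B.
0xC18D190B = 3247249675.

3247249675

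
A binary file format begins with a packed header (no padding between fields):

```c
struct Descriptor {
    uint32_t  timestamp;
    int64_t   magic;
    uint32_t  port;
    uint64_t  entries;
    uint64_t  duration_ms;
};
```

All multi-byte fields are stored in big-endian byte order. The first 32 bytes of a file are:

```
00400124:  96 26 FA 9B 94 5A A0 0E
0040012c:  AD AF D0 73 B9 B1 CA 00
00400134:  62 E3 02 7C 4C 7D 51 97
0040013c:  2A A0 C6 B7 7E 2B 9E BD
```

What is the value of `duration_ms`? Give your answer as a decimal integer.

`duration_ms` follows `timestamp` (4 B), `magic` (8 B), `port` (4 B), `entries` (8 B), so it starts at offset 4 + 8 + 4 + 8 = 24 and occupies 8 bytes.
Bytes at offsets 24..31: 2A A0 C6 B7 7E 2B 9E BD.
Big-endian stores the most-significant byte at the lowest address.
The bytes are already most-significant first: 0x2AA0C6B77E2B9EBD.
0x2AA0C6B77E2B9EBD = 3071673437264780989.

3071673437264780989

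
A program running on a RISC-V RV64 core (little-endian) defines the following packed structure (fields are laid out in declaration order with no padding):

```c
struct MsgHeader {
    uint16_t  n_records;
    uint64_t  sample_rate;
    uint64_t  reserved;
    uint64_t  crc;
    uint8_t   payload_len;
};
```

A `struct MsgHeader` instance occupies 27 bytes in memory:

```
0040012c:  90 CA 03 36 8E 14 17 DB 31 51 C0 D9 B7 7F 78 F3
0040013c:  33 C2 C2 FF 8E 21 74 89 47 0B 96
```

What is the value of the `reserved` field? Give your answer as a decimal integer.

`reserved` follows `n_records` (2 B), `sample_rate` (8 B), so it starts at offset 2 + 8 = 10 and occupies 8 bytes.
Bytes at offsets 10..17: C0 D9 B7 7F 78 F3 33 C2.
In little-endian order the low byte comes first in memory.
Reassemble most-significant byte first: C2 33 F3 78 7F B7 D9 C0 → 0xC233F3787FB7D9C0.
0xC233F3787FB7D9C0 = 13993796166034643392.

13993796166034643392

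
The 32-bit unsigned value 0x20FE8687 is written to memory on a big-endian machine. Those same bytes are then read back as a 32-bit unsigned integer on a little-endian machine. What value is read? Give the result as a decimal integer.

2273771040

Stored big-endian, the bytes at ascending addresses are 20 FE 86 87.
Read back as little-endian, the first byte is least significant, giving 0x8786FE20.
0x8786FE20 = 2273771040.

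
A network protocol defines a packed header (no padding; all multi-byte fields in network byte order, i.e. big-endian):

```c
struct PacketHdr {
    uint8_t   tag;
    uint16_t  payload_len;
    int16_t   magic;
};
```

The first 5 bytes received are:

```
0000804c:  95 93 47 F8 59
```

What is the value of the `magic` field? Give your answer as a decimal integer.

`magic` follows `tag` (1 B), `payload_len` (2 B), so it starts at offset 1 + 2 = 3 and occupies 2 bytes.
Bytes at offsets 3..4: F8 59.
Big-endian: lowest address holds the most-significant byte.
The bytes are already most-significant first: 0xF859.
Top bit is set, so as a signed 16-bit value this is 0xF859 − 2^16 = -1959.

-1959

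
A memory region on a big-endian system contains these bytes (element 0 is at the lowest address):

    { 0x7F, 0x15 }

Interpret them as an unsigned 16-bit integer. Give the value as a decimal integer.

32533

In big-endian order the high byte comes first in memory.
The bytes are already most-significant first: 0x7F15.
0x7F15 = 32533.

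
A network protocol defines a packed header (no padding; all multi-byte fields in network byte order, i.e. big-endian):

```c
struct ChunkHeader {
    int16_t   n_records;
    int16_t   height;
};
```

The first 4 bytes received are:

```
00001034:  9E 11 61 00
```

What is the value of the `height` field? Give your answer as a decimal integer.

`height` follows `n_records` (2 bytes), so it starts at byte offset 2 and occupies 2 bytes.
Bytes at offsets 2..3: 61 00.
Big-endian stores the most-significant byte at the lowest address.
The bytes are already most-significant first: 0x6100.
0x6100 = 24832.

24832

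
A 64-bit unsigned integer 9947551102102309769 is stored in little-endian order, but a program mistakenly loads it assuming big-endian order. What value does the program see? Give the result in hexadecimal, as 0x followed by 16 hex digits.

0x898BDAE105CD0C8A

9947551102102309769 in 64-bit hexadecimal is 0x8A0CCD05E1DA8B89.
Stored little-endian, the bytes at ascending addresses are 89 8B DA E1 05 CD 0C 8A.
Read back as big-endian, the last byte is least significant, giving 0x898BDAE105CD0C8A.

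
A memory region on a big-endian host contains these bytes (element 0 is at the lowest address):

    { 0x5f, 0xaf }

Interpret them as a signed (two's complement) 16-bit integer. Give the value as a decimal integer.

24495

Big-endian stores the most-significant byte at the lowest address.
The bytes are already most-significant first: 0x5FAF.
0x5FAF = 24495.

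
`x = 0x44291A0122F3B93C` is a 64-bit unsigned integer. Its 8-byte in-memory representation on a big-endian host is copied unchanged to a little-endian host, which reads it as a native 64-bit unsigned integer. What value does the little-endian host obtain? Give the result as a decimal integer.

4375795840340076868

Stored big-endian, the bytes at ascending addresses are 44 29 1A 01 22 F3 B9 3C.
Read back as little-endian, the first byte is least significant, giving 0x3CB9F322011A2944.
0x3CB9F322011A2944 = 4375795840340076868.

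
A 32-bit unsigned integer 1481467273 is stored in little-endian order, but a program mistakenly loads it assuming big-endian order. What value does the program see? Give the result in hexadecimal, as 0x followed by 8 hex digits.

1481467273 in 32-bit hexadecimal is 0x584D6589.
Stored little-endian, the bytes at ascending addresses are 89 65 4D 58.
Read back as big-endian, the last byte is least significant, giving 0x89654D58.

0x89654D58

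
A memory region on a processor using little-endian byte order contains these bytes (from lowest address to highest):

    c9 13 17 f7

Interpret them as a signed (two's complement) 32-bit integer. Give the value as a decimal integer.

Little-endian stores the least-significant byte at the lowest address.
Reassemble most-significant byte first: F7 17 13 C9 → 0xF71713C9.
Top bit is set, so as a signed 32-bit value this is 0xF71713C9 − 2^32 = -149482551.

-149482551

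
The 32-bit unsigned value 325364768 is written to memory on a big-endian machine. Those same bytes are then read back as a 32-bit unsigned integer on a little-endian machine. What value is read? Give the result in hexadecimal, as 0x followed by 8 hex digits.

0x20AC6413

325364768 in 32-bit hexadecimal is 0x1364AC20.
Stored big-endian, the bytes at ascending addresses are 13 64 AC 20.
Read back as little-endian, the first byte is least significant, giving 0x20AC6413.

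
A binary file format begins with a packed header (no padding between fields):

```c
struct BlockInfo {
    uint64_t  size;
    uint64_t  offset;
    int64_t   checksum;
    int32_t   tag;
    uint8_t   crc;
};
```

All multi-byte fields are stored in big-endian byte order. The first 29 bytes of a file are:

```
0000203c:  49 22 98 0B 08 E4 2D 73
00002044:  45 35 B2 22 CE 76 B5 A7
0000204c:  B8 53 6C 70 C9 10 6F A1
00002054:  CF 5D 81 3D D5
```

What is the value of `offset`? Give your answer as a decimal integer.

`offset` follows `size` (8 bytes), so it starts at byte offset 8 and occupies 8 bytes.
Bytes at offsets 8..15: 45 35 B2 22 CE 76 B5 A7.
Big-endian: lowest address holds the most-significant byte.
The bytes are already most-significant first: 0x4535B222CE76B5A7.
0x4535B222CE76B5A7 = 4987088024945210791.

4987088024945210791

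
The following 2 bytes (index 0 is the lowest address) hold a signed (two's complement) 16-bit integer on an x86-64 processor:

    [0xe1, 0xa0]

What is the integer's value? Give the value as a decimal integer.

Little-endian stores the least-significant byte at the lowest address.
Reassemble most-significant byte first: A0 E1 → 0xA0E1.
Top bit is set, so as a signed 16-bit value this is 0xA0E1 − 2^16 = -24351.

-24351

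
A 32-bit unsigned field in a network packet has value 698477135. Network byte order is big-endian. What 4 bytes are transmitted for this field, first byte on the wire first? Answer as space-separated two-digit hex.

698477135 in hexadecimal, padded to 32 bits, is 0x29A1EA4F.
Split into bytes (most-significant first): 29 A1 EA 4F.
Big-endian stores the most-significant byte at the lowest address.
So the memory order matches the most-significant-first order: 29 A1 EA 4F.

29 A1 EA 4F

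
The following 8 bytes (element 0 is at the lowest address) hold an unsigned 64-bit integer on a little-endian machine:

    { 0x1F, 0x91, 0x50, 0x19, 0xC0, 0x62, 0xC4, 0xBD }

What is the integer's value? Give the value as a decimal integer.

Little-endian: lowest address holds the least-significant byte.
Reassemble most-significant byte first: BD C4 62 C0 19 50 91 1F → 0xBDC462C01950911F.
0xBDC462C01950911F = 13674162945801621791.

13674162945801621791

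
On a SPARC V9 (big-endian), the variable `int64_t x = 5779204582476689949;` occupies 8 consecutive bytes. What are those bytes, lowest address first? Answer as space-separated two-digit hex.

50 33 DB F2 BE D5 32 1D

5779204582476689949 in hexadecimal, padded to 64 bits, is 0x5033DBF2BED5321D.
Split into bytes (most-significant first): 50 33 DB F2 BE D5 32 1D.
Big-endian stores the most-significant byte at the lowest address.
So the memory order matches the most-significant-first order: 50 33 DB F2 BE D5 32 1D.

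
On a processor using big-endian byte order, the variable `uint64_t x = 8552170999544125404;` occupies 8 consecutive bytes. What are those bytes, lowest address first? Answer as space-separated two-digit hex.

8552170999544125404 in hexadecimal, padded to 64 bits, is 0x76AF6A36763997DC.
Split into bytes (most-significant first): 76 AF 6A 36 76 39 97 DC.
Big-endian: lowest address holds the most-significant byte.
So the memory order matches the most-significant-first order: 76 AF 6A 36 76 39 97 DC.

76 AF 6A 36 76 39 97 DC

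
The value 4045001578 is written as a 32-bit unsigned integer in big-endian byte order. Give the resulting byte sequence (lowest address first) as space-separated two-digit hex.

F1 19 D3 6A

4045001578 in hexadecimal, padded to 32 bits, is 0xF119D36A.
Split into bytes (most-significant first): F1 19 D3 6A.
Big-endian stores the most-significant byte at the lowest address.
So the memory order matches the most-significant-first order: F1 19 D3 6A.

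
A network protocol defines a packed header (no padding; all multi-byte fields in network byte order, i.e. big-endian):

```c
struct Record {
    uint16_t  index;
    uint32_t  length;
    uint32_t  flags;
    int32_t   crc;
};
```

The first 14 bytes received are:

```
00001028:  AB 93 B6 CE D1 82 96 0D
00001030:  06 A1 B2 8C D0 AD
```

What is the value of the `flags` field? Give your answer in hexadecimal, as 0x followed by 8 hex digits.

`flags` follows `index` (2 B), `length` (4 B), so it starts at offset 2 + 4 = 6 and occupies 4 bytes.
Bytes at offsets 6..9: 96 0D 06 A1.
In big-endian order the high byte comes first in memory.
The bytes are already most-significant first: 0x960D06A1.

0x960D06A1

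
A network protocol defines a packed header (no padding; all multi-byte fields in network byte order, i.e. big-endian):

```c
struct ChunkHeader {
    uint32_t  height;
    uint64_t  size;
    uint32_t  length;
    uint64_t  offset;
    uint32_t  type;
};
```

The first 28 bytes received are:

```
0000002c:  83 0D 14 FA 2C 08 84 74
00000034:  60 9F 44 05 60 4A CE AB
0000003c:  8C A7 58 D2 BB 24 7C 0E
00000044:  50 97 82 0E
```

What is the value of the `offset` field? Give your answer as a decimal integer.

`offset` follows `height` (4 B), `size` (8 B), `length` (4 B), so it starts at offset 4 + 8 + 4 = 16 and occupies 8 bytes.
Bytes at offsets 16..23: 8C A7 58 D2 BB 24 7C 0E.
In big-endian order the high byte comes first in memory.
The bytes are already most-significant first: 0x8CA758D2BB247C0E.
0x8CA758D2BB247C0E = 10135167148526697486.

10135167148526697486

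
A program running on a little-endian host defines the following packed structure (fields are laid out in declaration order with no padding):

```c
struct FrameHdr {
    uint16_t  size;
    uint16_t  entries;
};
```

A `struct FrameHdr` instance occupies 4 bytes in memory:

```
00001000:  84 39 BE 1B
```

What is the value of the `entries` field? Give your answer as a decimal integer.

`entries` follows `size` (2 bytes), so it starts at byte offset 2 and occupies 2 bytes.
Bytes at offsets 2..3: BE 1B.
Little-endian stores the least-significant byte at the lowest address.
Reassemble most-significant byte first: 1B BE → 0x1BBE.
0x1BBE = 7102.

7102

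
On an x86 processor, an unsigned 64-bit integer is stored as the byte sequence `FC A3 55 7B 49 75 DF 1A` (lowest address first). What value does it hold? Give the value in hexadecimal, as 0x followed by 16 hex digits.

Little-endian: lowest address holds the least-significant byte.
Reassemble most-significant byte first: 1A DF 75 49 7B 55 A3 FC → 0x1ADF75497B55A3FC.

0x1ADF75497B55A3FC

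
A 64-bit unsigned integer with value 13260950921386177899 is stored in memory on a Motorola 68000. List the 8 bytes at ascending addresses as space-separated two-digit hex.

13260950921386177899 in hexadecimal, padded to 64 bits, is 0xB8085C9A7D1CB56B.
Split into bytes (most-significant first): B8 08 5C 9A 7D 1C B5 6B.
Big-endian: lowest address holds the most-significant byte.
So the memory order matches the most-significant-first order: B8 08 5C 9A 7D 1C B5 6B.

B8 08 5C 9A 7D 1C B5 6B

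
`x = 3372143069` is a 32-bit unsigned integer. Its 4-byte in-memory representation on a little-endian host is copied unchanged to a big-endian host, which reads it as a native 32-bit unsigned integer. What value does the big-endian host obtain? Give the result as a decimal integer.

3372143069 in 32-bit hexadecimal is 0xC8FED1DD.
Stored little-endian, the bytes at ascending addresses are DD D1 FE C8.
Read back as big-endian, the last byte is least significant, giving 0xDDD1FEC8.
0xDDD1FEC8 = 3721526984.

3721526984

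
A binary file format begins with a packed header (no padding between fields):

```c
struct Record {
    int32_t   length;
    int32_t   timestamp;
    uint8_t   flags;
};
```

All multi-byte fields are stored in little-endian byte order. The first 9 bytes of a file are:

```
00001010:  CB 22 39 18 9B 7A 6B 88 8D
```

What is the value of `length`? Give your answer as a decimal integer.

406397643

`length` is the first field, at byte offset 0, occupying 4 bytes.
Bytes at offsets 0..3: CB 22 39 18.
In little-endian order the low byte comes first in memory.
Reassemble most-significant byte first: 18 39 22 CB → 0x183922CB.
0x183922CB = 406397643.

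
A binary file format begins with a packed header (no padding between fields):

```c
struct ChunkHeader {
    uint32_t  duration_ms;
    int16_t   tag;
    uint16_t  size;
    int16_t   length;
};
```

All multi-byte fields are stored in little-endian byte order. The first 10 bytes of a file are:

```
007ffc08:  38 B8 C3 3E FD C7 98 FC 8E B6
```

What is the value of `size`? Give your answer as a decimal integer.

`size` follows `duration_ms` (4 B), `tag` (2 B), so it starts at offset 4 + 2 = 6 and occupies 2 bytes.
Bytes at offsets 6..7: 98 FC.
Little-endian stores the least-significant byte at the lowest address.
Reassemble most-significant byte first: FC 98 → 0xFC98.
0xFC98 = 64664.

64664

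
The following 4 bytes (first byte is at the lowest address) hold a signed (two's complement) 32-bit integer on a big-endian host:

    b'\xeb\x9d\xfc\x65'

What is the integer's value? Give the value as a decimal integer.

-341967771

Big-endian stores the most-significant byte at the lowest address.
The bytes are already most-significant first: 0xEB9DFC65.
Top bit is set, so as a signed 32-bit value this is 0xEB9DFC65 − 2^32 = -341967771.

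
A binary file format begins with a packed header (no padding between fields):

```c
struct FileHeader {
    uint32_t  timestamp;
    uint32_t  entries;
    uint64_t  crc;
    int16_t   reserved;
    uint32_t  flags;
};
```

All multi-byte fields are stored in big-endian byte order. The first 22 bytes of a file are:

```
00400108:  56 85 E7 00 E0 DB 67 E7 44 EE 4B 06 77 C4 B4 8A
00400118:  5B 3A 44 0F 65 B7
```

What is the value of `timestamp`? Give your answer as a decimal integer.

1451616000

`timestamp` is the first field, at byte offset 0, occupying 4 bytes.
Bytes at offsets 0..3: 56 85 E7 00.
Big-endian: lowest address holds the most-significant byte.
The bytes are already most-significant first: 0x5685E700.
0x5685E700 = 1451616000.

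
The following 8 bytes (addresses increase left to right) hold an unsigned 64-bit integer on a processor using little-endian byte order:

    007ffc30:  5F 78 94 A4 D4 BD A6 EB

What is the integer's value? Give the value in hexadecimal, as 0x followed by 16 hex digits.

0xEBA6BDD4A494785F

In little-endian order the low byte comes first in memory.
Reassemble most-significant byte first: EB A6 BD D4 A4 94 78 5F → 0xEBA6BDD4A494785F.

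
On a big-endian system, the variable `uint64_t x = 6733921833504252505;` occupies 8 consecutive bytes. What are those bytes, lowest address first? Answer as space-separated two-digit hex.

5D 73 B2 3A CF 44 A2 59

6733921833504252505 in hexadecimal, padded to 64 bits, is 0x5D73B23ACF44A259.
Split into bytes (most-significant first): 5D 73 B2 3A CF 44 A2 59.
In big-endian order the high byte comes first in memory.
So the memory order matches the most-significant-first order: 5D 73 B2 3A CF 44 A2 59.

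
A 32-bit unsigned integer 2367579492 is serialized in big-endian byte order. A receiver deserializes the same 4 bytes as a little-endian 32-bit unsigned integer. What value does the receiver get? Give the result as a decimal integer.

2367579492 in 32-bit hexadecimal is 0x8D1E6564.
Stored big-endian, the bytes at ascending addresses are 8D 1E 65 64.
Read back as little-endian, the first byte is least significant, giving 0x64651E8D.
0x64651E8D = 1684348557.

1684348557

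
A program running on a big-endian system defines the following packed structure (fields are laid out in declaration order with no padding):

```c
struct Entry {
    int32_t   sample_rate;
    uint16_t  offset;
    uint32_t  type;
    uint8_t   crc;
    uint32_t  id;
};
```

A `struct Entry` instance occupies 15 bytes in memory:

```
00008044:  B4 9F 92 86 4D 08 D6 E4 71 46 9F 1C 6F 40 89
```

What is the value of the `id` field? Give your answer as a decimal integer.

`id` follows `sample_rate` (4 B), `offset` (2 B), `type` (4 B), `crc` (1 B), so it starts at offset 4 + 2 + 4 + 1 = 11 and occupies 4 bytes.
Bytes at offsets 11..14: 1C 6F 40 89.
In big-endian order the high byte comes first in memory.
The bytes are already most-significant first: 0x1C6F4089.
0x1C6F4089 = 477053065.

477053065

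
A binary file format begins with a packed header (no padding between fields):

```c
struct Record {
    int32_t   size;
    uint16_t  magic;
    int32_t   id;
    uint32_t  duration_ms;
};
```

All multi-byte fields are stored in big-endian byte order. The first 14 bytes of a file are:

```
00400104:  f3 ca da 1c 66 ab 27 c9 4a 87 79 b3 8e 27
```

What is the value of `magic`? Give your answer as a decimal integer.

`magic` follows `size` (4 bytes), so it starts at byte offset 4 and occupies 2 bytes.
Bytes at offsets 4..5: 66 AB.
Big-endian stores the most-significant byte at the lowest address.
The bytes are already most-significant first: 0x66AB.
0x66AB = 26283.

26283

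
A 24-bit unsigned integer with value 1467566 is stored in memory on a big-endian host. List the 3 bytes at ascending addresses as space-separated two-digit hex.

16 64 AE

1467566 in hexadecimal, padded to 24 bits, is 0x1664AE.
Split into bytes (most-significant first): 16 64 AE.
Big-endian stores the most-significant byte at the lowest address.
So the memory order matches the most-significant-first order: 16 64 AE.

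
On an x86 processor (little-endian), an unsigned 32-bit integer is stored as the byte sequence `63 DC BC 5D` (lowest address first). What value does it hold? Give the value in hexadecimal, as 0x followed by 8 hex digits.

Little-endian stores the least-significant byte at the lowest address.
Reassemble most-significant byte first: 5D BC DC 63 → 0x5DBCDC63.

0x5DBCDC63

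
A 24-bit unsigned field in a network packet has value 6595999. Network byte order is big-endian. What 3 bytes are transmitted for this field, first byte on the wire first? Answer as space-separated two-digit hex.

6595999 in hexadecimal, padded to 24 bits, is 0x64A59F.
Split into bytes (most-significant first): 64 A5 9F.
Big-endian: lowest address holds the most-significant byte.
So the memory order matches the most-significant-first order: 64 A5 9F.

64 A5 9F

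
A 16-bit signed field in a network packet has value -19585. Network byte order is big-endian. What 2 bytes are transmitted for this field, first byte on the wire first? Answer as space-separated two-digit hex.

Two's complement of -19585 in 16 bits: 19585 = 0x4C81; invert → 0xB37E; add 1 → 0xB37F.
Split into bytes (most-significant first): B3 7F.
In big-endian order the high byte comes first in memory.
So the memory order matches the most-significant-first order: B3 7F.

B3 7F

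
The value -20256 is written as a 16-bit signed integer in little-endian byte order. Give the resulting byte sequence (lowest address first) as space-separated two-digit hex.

E0 B0

Two's complement of -20256 in 16 bits: 20256 = 0x4F20; invert → 0xB0DF; add 1 → 0xB0E0.
Split into bytes (most-significant first): B0 E0.
Little-endian stores the least-significant byte at the lowest address.
So at ascending addresses the bytes are E0 B0.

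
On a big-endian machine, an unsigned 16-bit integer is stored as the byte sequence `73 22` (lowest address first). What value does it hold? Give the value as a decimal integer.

In big-endian order the high byte comes first in memory.
The bytes are already most-significant first: 0x7322.
0x7322 = 29474.

29474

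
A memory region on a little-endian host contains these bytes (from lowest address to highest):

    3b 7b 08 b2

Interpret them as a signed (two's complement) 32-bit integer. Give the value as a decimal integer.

In little-endian order the low byte comes first in memory.
Reassemble most-significant byte first: B2 08 7B 3B → 0xB2087B3B.
Top bit is set, so as a signed 32-bit value this is 0xB2087B3B − 2^32 = -1308067013.

-1308067013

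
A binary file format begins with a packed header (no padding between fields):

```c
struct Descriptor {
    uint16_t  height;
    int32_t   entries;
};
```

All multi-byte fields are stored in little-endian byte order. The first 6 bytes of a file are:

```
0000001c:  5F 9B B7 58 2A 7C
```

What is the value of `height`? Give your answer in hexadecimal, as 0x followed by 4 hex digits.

`height` is the first field, at byte offset 0, occupying 2 bytes.
Bytes at offsets 0..1: 5F 9B.
Little-endian: lowest address holds the least-significant byte.
Reassemble most-significant byte first: 9B 5F → 0x9B5F.

0x9B5F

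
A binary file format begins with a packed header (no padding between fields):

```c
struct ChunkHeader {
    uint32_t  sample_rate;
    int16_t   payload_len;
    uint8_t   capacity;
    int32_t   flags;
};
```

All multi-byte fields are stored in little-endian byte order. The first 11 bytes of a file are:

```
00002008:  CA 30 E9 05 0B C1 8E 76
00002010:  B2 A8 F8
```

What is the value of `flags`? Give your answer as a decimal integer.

`flags` follows `sample_rate` (4 B), `payload_len` (2 B), `capacity` (1 B), so it starts at offset 4 + 2 + 1 = 7 and occupies 4 bytes.
Bytes at offsets 7..10: 76 B2 A8 F8.
Little-endian stores the least-significant byte at the lowest address.
Reassemble most-significant byte first: F8 A8 B2 76 → 0xF8A8B276.
Top bit is set, so as a signed 32-bit value this is 0xF8A8B276 − 2^32 = -123161994.

-123161994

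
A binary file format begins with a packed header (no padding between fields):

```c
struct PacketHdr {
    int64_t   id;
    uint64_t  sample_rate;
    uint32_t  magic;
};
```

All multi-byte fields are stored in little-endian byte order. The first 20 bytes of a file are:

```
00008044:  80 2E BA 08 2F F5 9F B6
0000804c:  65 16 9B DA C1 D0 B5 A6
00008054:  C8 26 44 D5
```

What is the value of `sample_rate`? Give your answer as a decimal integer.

`sample_rate` follows `id` (8 bytes), so it starts at byte offset 8 and occupies 8 bytes.
Bytes at offsets 8..15: 65 16 9B DA C1 D0 B5 A6.
In little-endian order the low byte comes first in memory.
Reassemble most-significant byte first: A6 B5 D0 C1 DA 9B 16 65 → 0xA6B5D0C1DA9B1665.
0xA6B5D0C1DA9B1665 = 12012737112095528549.

12012737112095528549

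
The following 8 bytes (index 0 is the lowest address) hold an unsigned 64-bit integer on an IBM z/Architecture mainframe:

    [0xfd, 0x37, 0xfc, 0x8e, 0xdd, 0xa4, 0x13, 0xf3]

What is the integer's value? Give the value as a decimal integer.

18246330105848927219

In big-endian order the high byte comes first in memory.
The bytes are already most-significant first: 0xFD37FC8EDDA413F3.
0xFD37FC8EDDA413F3 = 18246330105848927219.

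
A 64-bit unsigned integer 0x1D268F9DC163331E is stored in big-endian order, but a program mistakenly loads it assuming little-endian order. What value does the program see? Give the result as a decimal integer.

2176192728173323805

Stored big-endian, the bytes at ascending addresses are 1D 26 8F 9D C1 63 33 1E.
Read back as little-endian, the first byte is least significant, giving 0x1E3363C19D8F261D.
0x1E3363C19D8F261D = 2176192728173323805.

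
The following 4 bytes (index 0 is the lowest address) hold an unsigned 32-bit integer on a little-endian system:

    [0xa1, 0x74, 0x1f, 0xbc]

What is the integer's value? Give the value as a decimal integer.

3156178081

Little-endian: lowest address holds the least-significant byte.
Reassemble most-significant byte first: BC 1F 74 A1 → 0xBC1F74A1.
0xBC1F74A1 = 3156178081.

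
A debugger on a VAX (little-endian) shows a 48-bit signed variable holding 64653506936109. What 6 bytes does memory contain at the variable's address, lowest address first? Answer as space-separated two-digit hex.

2D 7D 50 51 CD 3A

64653506936109 in hexadecimal, padded to 48 bits, is 0x3ACD51507D2D.
Split into bytes (most-significant first): 3A CD 51 50 7D 2D.
Little-endian stores the least-significant byte at the lowest address.
So at ascending addresses the bytes are 2D 7D 50 51 CD 3A.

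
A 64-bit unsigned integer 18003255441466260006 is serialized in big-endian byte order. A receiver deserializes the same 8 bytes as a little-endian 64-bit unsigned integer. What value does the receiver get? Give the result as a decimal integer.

2808617023845292281

18003255441466260006 in 64-bit hexadecimal is 0xF9D869704D36FA26.
Stored big-endian, the bytes at ascending addresses are F9 D8 69 70 4D 36 FA 26.
Read back as little-endian, the first byte is least significant, giving 0x26FA364D7069D8F9.
0x26FA364D7069D8F9 = 2808617023845292281.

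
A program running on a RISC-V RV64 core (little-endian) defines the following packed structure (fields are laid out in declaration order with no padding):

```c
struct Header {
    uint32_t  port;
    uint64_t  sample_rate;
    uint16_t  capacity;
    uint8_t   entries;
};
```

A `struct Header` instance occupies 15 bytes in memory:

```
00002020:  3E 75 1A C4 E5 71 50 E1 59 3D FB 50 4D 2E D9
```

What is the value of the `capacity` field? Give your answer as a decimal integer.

`capacity` follows `port` (4 B), `sample_rate` (8 B), so it starts at offset 4 + 8 = 12 and occupies 2 bytes.
Bytes at offsets 12..13: 4D 2E.
Little-endian stores the least-significant byte at the lowest address.
Reassemble most-significant byte first: 2E 4D → 0x2E4D.
0x2E4D = 11853.

11853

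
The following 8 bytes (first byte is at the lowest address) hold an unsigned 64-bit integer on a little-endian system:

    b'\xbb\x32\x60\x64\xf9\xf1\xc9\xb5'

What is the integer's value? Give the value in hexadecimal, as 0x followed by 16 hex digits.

0xB5C9F1F9646032BB

Little-endian: lowest address holds the least-significant byte.
Reassemble most-significant byte first: B5 C9 F1 F9 64 60 32 BB → 0xB5C9F1F9646032BB.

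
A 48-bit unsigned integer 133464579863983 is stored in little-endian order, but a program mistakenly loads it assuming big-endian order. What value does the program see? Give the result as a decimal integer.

192920798126713

133464579863983 in 48-bit hexadecimal is 0x7962A4DF75AF.
Stored little-endian, the bytes at ascending addresses are AF 75 DF A4 62 79.
Read back as big-endian, the last byte is least significant, giving 0xAF75DFA46279.
0xAF75DFA46279 = 192920798126713.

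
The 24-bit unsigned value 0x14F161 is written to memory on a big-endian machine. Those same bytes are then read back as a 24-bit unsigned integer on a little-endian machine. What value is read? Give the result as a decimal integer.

Stored big-endian, the bytes at ascending addresses are 14 F1 61.
Read back as little-endian, the first byte is least significant, giving 0x61F114.
0x61F114 = 6418708.

6418708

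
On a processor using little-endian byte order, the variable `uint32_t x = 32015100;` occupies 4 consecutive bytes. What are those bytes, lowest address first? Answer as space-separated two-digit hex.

FC 82 E8 01

32015100 in hexadecimal, padded to 32 bits, is 0x01E882FC.
Split into bytes (most-significant first): 01 E8 82 FC.
Little-endian: lowest address holds the least-significant byte.
So at ascending addresses the bytes are FC 82 E8 01.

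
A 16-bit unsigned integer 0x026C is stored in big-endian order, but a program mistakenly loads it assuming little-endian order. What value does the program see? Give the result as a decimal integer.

Stored big-endian, the bytes at ascending addresses are 02 6C.
Read back as little-endian, the first byte is least significant, giving 0x6C02.
0x6C02 = 27650.

27650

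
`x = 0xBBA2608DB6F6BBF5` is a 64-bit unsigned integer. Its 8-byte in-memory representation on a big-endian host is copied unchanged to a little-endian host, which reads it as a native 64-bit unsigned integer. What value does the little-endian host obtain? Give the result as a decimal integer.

Stored big-endian, the bytes at ascending addresses are BB A2 60 8D B6 F6 BB F5.
Read back as little-endian, the first byte is least significant, giving 0xF5BBF6B68D60A2BB.
0xF5BBF6B68D60A2BB = 17707017623853638331.

17707017623853638331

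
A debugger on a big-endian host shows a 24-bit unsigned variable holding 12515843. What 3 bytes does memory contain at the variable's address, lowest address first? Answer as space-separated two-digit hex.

12515843 in hexadecimal, padded to 24 bits, is 0xBEFA03.
Split into bytes (most-significant first): BE FA 03.
Big-endian stores the most-significant byte at the lowest address.
So the memory order matches the most-significant-first order: BE FA 03.

BE FA 03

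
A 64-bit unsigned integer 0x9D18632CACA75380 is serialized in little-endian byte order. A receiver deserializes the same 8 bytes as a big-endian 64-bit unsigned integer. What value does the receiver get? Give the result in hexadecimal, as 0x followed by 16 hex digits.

0x8053A7AC2C63189D

Stored little-endian, the bytes at ascending addresses are 80 53 A7 AC 2C 63 18 9D.
Read back as big-endian, the last byte is least significant, giving 0x8053A7AC2C63189D.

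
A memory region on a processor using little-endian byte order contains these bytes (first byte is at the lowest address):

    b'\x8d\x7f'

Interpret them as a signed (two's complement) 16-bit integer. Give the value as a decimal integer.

32653

Little-endian: lowest address holds the least-significant byte.
Reassemble most-significant byte first: 7F 8D → 0x7F8D.
0x7F8D = 32653.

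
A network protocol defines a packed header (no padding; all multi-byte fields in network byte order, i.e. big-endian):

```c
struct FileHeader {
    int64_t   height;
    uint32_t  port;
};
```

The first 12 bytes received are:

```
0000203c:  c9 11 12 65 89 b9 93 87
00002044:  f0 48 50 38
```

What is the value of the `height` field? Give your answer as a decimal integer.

`height` is the first field, at byte offset 0, occupying 8 bytes.
Bytes at offsets 0..7: C9 11 12 65 89 B9 93 87.
Big-endian: lowest address holds the most-significant byte.
The bytes are already most-significant first: 0xC911126589B99387.
Top bit is set, so as a signed 64-bit value this is 0xC911126589B99387 − 2^64 = -3958362370170317945.

-3958362370170317945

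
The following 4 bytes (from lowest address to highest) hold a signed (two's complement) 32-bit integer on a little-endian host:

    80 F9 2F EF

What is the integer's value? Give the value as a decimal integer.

Little-endian stores the least-significant byte at the lowest address.
Reassemble most-significant byte first: EF 2F F9 80 → 0xEF2FF980.
Top bit is set, so as a signed 32-bit value this is 0xEF2FF980 − 2^32 = -282068608.

-282068608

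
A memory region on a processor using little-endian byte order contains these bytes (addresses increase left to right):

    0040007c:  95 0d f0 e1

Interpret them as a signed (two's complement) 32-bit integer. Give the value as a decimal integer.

-504361579

Little-endian: lowest address holds the least-significant byte.
Reassemble most-significant byte first: E1 F0 0D 95 → 0xE1F00D95.
Top bit is set, so as a signed 32-bit value this is 0xE1F00D95 − 2^32 = -504361579.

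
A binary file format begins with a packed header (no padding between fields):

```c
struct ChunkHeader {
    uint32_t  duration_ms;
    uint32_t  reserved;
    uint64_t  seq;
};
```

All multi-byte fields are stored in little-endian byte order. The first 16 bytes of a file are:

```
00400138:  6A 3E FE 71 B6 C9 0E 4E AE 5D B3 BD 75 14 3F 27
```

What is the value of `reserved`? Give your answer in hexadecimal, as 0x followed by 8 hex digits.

`reserved` follows `duration_ms` (4 bytes), so it starts at byte offset 4 and occupies 4 bytes.
Bytes at offsets 4..7: B6 C9 0E 4E.
In little-endian order the low byte comes first in memory.
Reassemble most-significant byte first: 4E 0E C9 B6 → 0x4E0EC9B6.

0x4E0EC9B6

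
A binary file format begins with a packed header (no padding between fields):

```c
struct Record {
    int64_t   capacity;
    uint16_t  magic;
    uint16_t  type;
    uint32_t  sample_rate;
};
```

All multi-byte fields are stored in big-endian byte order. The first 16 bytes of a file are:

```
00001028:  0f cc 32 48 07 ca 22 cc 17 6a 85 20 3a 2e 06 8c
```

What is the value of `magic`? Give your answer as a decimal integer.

`magic` follows `capacity` (8 bytes), so it starts at byte offset 8 and occupies 2 bytes.
Bytes at offsets 8..9: 17 6A.
In big-endian order the high byte comes first in memory.
The bytes are already most-significant first: 0x176A.
0x176A = 5994.

5994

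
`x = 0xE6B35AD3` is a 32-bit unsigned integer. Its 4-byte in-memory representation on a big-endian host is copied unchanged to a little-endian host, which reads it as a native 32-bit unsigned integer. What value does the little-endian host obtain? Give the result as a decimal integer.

3545936870

Stored big-endian, the bytes at ascending addresses are E6 B3 5A D3.
Read back as little-endian, the first byte is least significant, giving 0xD35AB3E6.
0xD35AB3E6 = 3545936870.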